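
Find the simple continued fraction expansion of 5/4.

[1; 4]

Run the Euclidean algorithm on 5 and 4; the successive quotients are the partial quotients a_0, a_1, ... (each step inverts the fractional part left over by the previous one):
  5 = 1*4 + 1, so a_0 = 1.
  4 = 4*1 + 0, so a_1 = 4.
The remainder reaches 0 after 2 divisions, so the expansion has 2 partial quotients, read off in order.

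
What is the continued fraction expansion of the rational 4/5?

Run the Euclidean algorithm on 4 and 5; the successive quotients are the partial quotients a_0, a_1, ... (each step inverts the fractional part left over by the previous one):
  4 = 0*5 + 4, so a_0 = 0.
  5 = 1*4 + 1, so a_1 = 1.
  4 = 4*1 + 0, so a_2 = 4.
The remainder reaches 0 after 3 divisions, so the expansion has 3 partial quotients, read off in order.

[0; 1, 4]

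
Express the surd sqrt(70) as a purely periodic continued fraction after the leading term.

[8; (2, 1, 2, 1, 2, 16)]

Write x_i = (sqrt(70) + m_i)/d_i with (m_0, d_0) = (0, 1). a_0 = floor(sqrt(70)) = 8, since 8^2 = 64 <= 70 < 81 = 9^2.
Iterate m_{i+1} = d_i*a_i - m_i, d_{i+1} = (70 - m_{i+1}^2)/d_i, a_{i+1} = floor((a_0 + m_{i+1})/d_{i+1}):
  m_1 = 1*8 - 0 = 8, d_1 = (70 - 8^2)/1 = 6/1 = 6, a_1 = floor((8 + 8)/6) = 2.
  m_2 = 6*2 - 8 = 4, d_2 = (70 - 4^2)/6 = 54/6 = 9, a_2 = floor((8 + 4)/9) = 1.
  m_3 = 9*1 - 4 = 5, d_3 = (70 - 5^2)/9 = 45/9 = 5, a_3 = floor((8 + 5)/5) = 2.
  m_4 = 5*2 - 5 = 5, d_4 = (70 - 5^2)/5 = 45/5 = 9, a_4 = floor((8 + 5)/9) = 1.
  m_5 = 9*1 - 5 = 4, d_5 = (70 - 4^2)/9 = 54/9 = 6, a_5 = floor((8 + 4)/6) = 2.
  m_6 = 6*2 - 4 = 8, d_6 = (70 - 8^2)/6 = 6/6 = 1, a_6 = floor((8 + 8)/1) = 16.
  m_7 = 1*16 - 8 = 8, d_7 = (70 - 8^2)/1 = 6/1 = 6: (m_7, d_7) = (m_1, d_1) = (8, 6), so from here the quotients repeat a_1, ..., a_6; the period length is 6.
Hence the expansion of sqrt(70) is a_0 = 8 followed by the repeating block 2, 1, 2, 1, 2, 16 (period 6).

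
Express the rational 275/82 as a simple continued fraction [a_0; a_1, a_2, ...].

Run the Euclidean algorithm on 275 and 82; the successive quotients are the partial quotients a_0, a_1, ... (each step inverts the fractional part left over by the previous one):
  275 = 3*82 + 29, so a_0 = 3.
  82 = 2*29 + 24, so a_1 = 2.
  29 = 1*24 + 5, so a_2 = 1.
  24 = 4*5 + 4, so a_3 = 4.
  5 = 1*4 + 1, so a_4 = 1.
  4 = 4*1 + 0, so a_5 = 4.
The remainder reaches 0 after 6 divisions, so the expansion has 6 partial quotients, read off in order.

[3; 2, 1, 4, 1, 4]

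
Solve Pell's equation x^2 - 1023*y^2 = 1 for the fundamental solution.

(x, y) = (32, 1)

First expand sqrt(1023) as a continued fraction. With x_i = (sqrt(1023) + m_i)/d_i and (m_0, d_0) = (0, 1): a_0 = floor(sqrt(1023)) = 31, since 31^2 = 961 <= 1023 < 1024 = 32^2.
Iterate m_{i+1} = d_i*a_i - m_i, d_{i+1} = (1023 - m_{i+1}^2)/d_i, a_{i+1} = floor((a_0 + m_{i+1})/d_{i+1}):
  m_1 = 1*31 - 0 = 31, d_1 = (1023 - 31^2)/1 = 62/1 = 62, a_1 = floor((31 + 31)/62) = 1.
  m_2 = 62*1 - 31 = 31, d_2 = (1023 - 31^2)/62 = 62/62 = 1, a_2 = floor((31 + 31)/1) = 62.
  m_3 = 1*62 - 31 = 31, d_3 = (1023 - 31^2)/1 = 62/1 = 62: (m_3, d_3) = (m_1, d_1) = (31, 62), so from here the quotients repeat a_1, a_2; the period length is 2.
So sqrt(1023) = [31; (1, 62)] with period length k = 2.
k is even, so the fundamental solution of x^2 - 1023y^2 = 1 is (p_{k-1}, q_{k-1}) = (p_1, q_1); compute convergents through index 1.
Convergents (p_i = a_i*p_{i-1} + p_{i-2}, q_i = a_i*q_{i-1} + q_{i-2} with p_{-2}=0, p_{-1}=1, q_{-2}=1, q_{-1}=0):
  i=0: a_0=31, p_0 = 31*1 + 0 = 31, q_0 = 31*0 + 1 = 1.
  i=1: a_1=1, p_1 = 1*31 + 1 = 32, q_1 = 1*1 + 0 = 1.
Check: 32^2 - 1023*1^2 = 1024 - 1023 = 1, so (x, y) = (32, 1) solves the equation, and by the theorem it is the least positive solution.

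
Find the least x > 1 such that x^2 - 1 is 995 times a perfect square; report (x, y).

First expand sqrt(995) as a continued fraction. With x_i = (sqrt(995) + m_i)/d_i and (m_0, d_0) = (0, 1): a_0 = floor(sqrt(995)) = 31, since 31^2 = 961 <= 995 < 1024 = 32^2.
Iterate m_{i+1} = d_i*a_i - m_i, d_{i+1} = (995 - m_{i+1}^2)/d_i, a_{i+1} = floor((a_0 + m_{i+1})/d_{i+1}):
  m_1 = 1*31 - 0 = 31, d_1 = (995 - 31^2)/1 = 34/1 = 34, a_1 = floor((31 + 31)/34) = 1.
  m_2 = 34*1 - 31 = 3, d_2 = (995 - 3^2)/34 = 986/34 = 29, a_2 = floor((31 + 3)/29) = 1.
  m_3 = 29*1 - 3 = 26, d_3 = (995 - 26^2)/29 = 319/29 = 11, a_3 = floor((31 + 26)/11) = 5.
  m_4 = 11*5 - 26 = 29, d_4 = (995 - 29^2)/11 = 154/11 = 14, a_4 = floor((31 + 29)/14) = 4.
  m_5 = 14*4 - 29 = 27, d_5 = (995 - 27^2)/14 = 266/14 = 19, a_5 = floor((31 + 27)/19) = 3.
  m_6 = 19*3 - 27 = 30, d_6 = (995 - 30^2)/19 = 95/19 = 5, a_6 = floor((31 + 30)/5) = 12.
  m_7 = 5*12 - 30 = 30, d_7 = (995 - 30^2)/5 = 95/5 = 19, a_7 = floor((31 + 30)/19) = 3.
  m_8 = 19*3 - 30 = 27, d_8 = (995 - 27^2)/19 = 266/19 = 14, a_8 = floor((31 + 27)/14) = 4.
  m_9 = 14*4 - 27 = 29, d_9 = (995 - 29^2)/14 = 154/14 = 11, a_9 = floor((31 + 29)/11) = 5.
  m_10 = 11*5 - 29 = 26, d_10 = (995 - 26^2)/11 = 319/11 = 29, a_10 = floor((31 + 26)/29) = 1.
  m_11 = 29*1 - 26 = 3, d_11 = (995 - 3^2)/29 = 986/29 = 34, a_11 = floor((31 + 3)/34) = 1.
  m_12 = 34*1 - 3 = 31, d_12 = (995 - 31^2)/34 = 34/34 = 1, a_12 = floor((31 + 31)/1) = 62.
  m_13 = 1*62 - 31 = 31, d_13 = (995 - 31^2)/1 = 34/1 = 34: (m_13, d_13) = (m_1, d_1) = (31, 34), so from here the quotients repeat a_1, ..., a_12; the period length is 12.
So sqrt(995) = [31; (1, 1, 5, 4, 3, 12, 3, 4, 5, 1, 1, 62)] with period length k = 12.
k is even, so the fundamental solution of x^2 - 995y^2 = 1 is (p_{k-1}, q_{k-1}) = (p_11, q_11); compute convergents through index 11.
Convergents (p_i = a_i*p_{i-1} + p_{i-2}, q_i = a_i*q_{i-1} + q_{i-2} with p_{-2}=0, p_{-1}=1, q_{-2}=1, q_{-1}=0):
  i=0: a_0=31, p_0 = 31*1 + 0 = 31, q_0 = 31*0 + 1 = 1.
  i=1: a_1=1, p_1 = 1*31 + 1 = 32, q_1 = 1*1 + 0 = 1.
  i=2: a_2=1, p_2 = 1*32 + 31 = 63, q_2 = 1*1 + 1 = 2.
  i=3: a_3=5, p_3 = 5*63 + 32 = 347, q_3 = 5*2 + 1 = 11.
  i=4: a_4=4, p_4 = 4*347 + 63 = 1451, q_4 = 4*11 + 2 = 46.
  i=5: a_5=3, p_5 = 3*1451 + 347 = 4700, q_5 = 3*46 + 11 = 149.
  i=6: a_6=12, p_6 = 12*4700 + 1451 = 57851, q_6 = 12*149 + 46 = 1834.
  i=7: a_7=3, p_7 = 3*57851 + 4700 = 178253, q_7 = 3*1834 + 149 = 5651.
  i=8: a_8=4, p_8 = 4*178253 + 57851 = 770863, q_8 = 4*5651 + 1834 = 24438.
  i=9: a_9=5, p_9 = 5*770863 + 178253 = 4032568, q_9 = 5*24438 + 5651 = 127841.
  i=10: a_10=1, p_10 = 1*4032568 + 770863 = 4803431, q_10 = 1*127841 + 24438 = 152279.
  i=11: a_11=1, p_11 = 1*4803431 + 4032568 = 8835999, q_11 = 1*152279 + 127841 = 280120.
Check: 8835999^2 - 995*280120^2 = 78074878328001 - 78074878328000 = 1, so (x, y) = (8835999, 280120) solves the equation, and by the theorem it is the least positive solution.

(x, y) = (8835999, 280120)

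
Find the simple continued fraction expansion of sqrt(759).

[27; (1, 1, 4, 1, 1, 54)]

Write x_i = (sqrt(759) + m_i)/d_i with (m_0, d_0) = (0, 1). a_0 = floor(sqrt(759)) = 27, since 27^2 = 729 <= 759 < 784 = 28^2.
Iterate m_{i+1} = d_i*a_i - m_i, d_{i+1} = (759 - m_{i+1}^2)/d_i, a_{i+1} = floor((a_0 + m_{i+1})/d_{i+1}):
  m_1 = 1*27 - 0 = 27, d_1 = (759 - 27^2)/1 = 30/1 = 30, a_1 = floor((27 + 27)/30) = 1.
  m_2 = 30*1 - 27 = 3, d_2 = (759 - 3^2)/30 = 750/30 = 25, a_2 = floor((27 + 3)/25) = 1.
  m_3 = 25*1 - 3 = 22, d_3 = (759 - 22^2)/25 = 275/25 = 11, a_3 = floor((27 + 22)/11) = 4.
  m_4 = 11*4 - 22 = 22, d_4 = (759 - 22^2)/11 = 275/11 = 25, a_4 = floor((27 + 22)/25) = 1.
  m_5 = 25*1 - 22 = 3, d_5 = (759 - 3^2)/25 = 750/25 = 30, a_5 = floor((27 + 3)/30) = 1.
  m_6 = 30*1 - 3 = 27, d_6 = (759 - 27^2)/30 = 30/30 = 1, a_6 = floor((27 + 27)/1) = 54.
  m_7 = 1*54 - 27 = 27, d_7 = (759 - 27^2)/1 = 30/1 = 30: (m_7, d_7) = (m_1, d_1) = (27, 30), so from here the quotients repeat a_1, ..., a_6; the period length is 6.
Hence the expansion of sqrt(759) is a_0 = 27 followed by the repeating block 1, 1, 4, 1, 1, 54 (period 6).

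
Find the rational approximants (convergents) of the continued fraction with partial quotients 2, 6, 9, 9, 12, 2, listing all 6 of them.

Using the convergent recurrence p_i = a_i*p_{i-1} + p_{i-2}, q_i = a_i*q_{i-1} + q_{i-2} with p_{-2}=0, p_{-1}=1, q_{-2}=1, q_{-1}=0:
  i=0: a_0=2, p_0 = 2*1 + 0 = 2, q_0 = 2*0 + 1 = 1.
  i=1: a_1=6, p_1 = 6*2 + 1 = 13, q_1 = 6*1 + 0 = 6.
  i=2: a_2=9, p_2 = 9*13 + 2 = 119, q_2 = 9*6 + 1 = 55.
  i=3: a_3=9, p_3 = 9*119 + 13 = 1084, q_3 = 9*55 + 6 = 501.
  i=4: a_4=12, p_4 = 12*1084 + 119 = 13127, q_4 = 12*501 + 55 = 6067.
  i=5: a_5=2, p_5 = 2*13127 + 1084 = 27338, q_5 = 2*6067 + 501 = 12635.

2/1, 13/6, 119/55, 1084/501, 13127/6067, 27338/12635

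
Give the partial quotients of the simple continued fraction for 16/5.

Run the Euclidean algorithm on 16 and 5; the successive quotients are the partial quotients a_0, a_1, ... (each step inverts the fractional part left over by the previous one):
  16 = 3*5 + 1, so a_0 = 3.
  5 = 5*1 + 0, so a_1 = 5.
The remainder reaches 0 after 2 divisions, so the expansion has 2 partial quotients, read off in order.

[3; 5]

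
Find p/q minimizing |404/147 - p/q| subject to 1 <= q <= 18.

Expand x = 404/147 as a continued fraction with the Euclidean algorithm:
  404 = 2*147 + 110, so a_0 = 2.
  147 = 1*110 + 37, so a_1 = 1.
  110 = 2*37 + 36, so a_2 = 2.
  37 = 1*36 + 1, so a_3 = 1.
  36 = 36*1 + 0, so a_4 = 36.
so x = [2; 1, 2, 1, 36].
Convergents (p_i = a_i*p_{i-1} + p_{i-2}, q_i = a_i*q_{i-1} + q_{i-2} with p_{-2}=0, p_{-1}=1, q_{-2}=1, q_{-1}=0), until the denominator exceeds 18:
  i=0: a_0=2, p_0 = 2*1 + 0 = 2, q_0 = 2*0 + 1 = 1.
  i=1: a_1=1, p_1 = 1*2 + 1 = 3, q_1 = 1*1 + 0 = 1.
  i=2: a_2=2, p_2 = 2*3 + 2 = 8, q_2 = 2*1 + 1 = 3.
  i=3: a_3=1, p_3 = 1*8 + 3 = 11, q_3 = 1*3 + 1 = 4.
  i=4: a_4=36, p_4 = 36*11 + 8 = 404, q_4 = 36*4 + 3 = 147.
q_4 = 147 > 18, so the last convergent with denominator <= 18 is p_3/q_3 = 11/4.
The closest fraction with denominator <= 18 is either p_3/q_3 or the intermediate fraction (k*p_3 + p_2)/(k*q_3 + q_2) with the largest k >= 1 whose denominator stays <= 18; these approach x as k grows, and every other convergent or intermediate fraction in range is farther away.
Largest k: floor((18 - q_2)/q_3) = floor((18 - 3)/4) = 3.
That gives (3*11 + 8)/(3*4 + 3) = 41/15.
Compare the errors: |x - 11/4| = |404*4 - 11*147|/(147*4) = 1/588, and |x - 41/15| = |404*15 - 41*147|/(147*15) = 33/2205.
Cross-multiplying, 1*2205 = 2205 < 19404 = 33*588, so 1/588 is smaller: the convergent 11/4 is closer to x than 41/15.

11/4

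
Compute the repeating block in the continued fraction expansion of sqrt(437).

[20; (1, 9, 2, 9, 1, 40)]

Write x_i = (sqrt(437) + m_i)/d_i with (m_0, d_0) = (0, 1). a_0 = floor(sqrt(437)) = 20, since 20^2 = 400 <= 437 < 441 = 21^2.
Iterate m_{i+1} = d_i*a_i - m_i, d_{i+1} = (437 - m_{i+1}^2)/d_i, a_{i+1} = floor((a_0 + m_{i+1})/d_{i+1}):
  m_1 = 1*20 - 0 = 20, d_1 = (437 - 20^2)/1 = 37/1 = 37, a_1 = floor((20 + 20)/37) = 1.
  m_2 = 37*1 - 20 = 17, d_2 = (437 - 17^2)/37 = 148/37 = 4, a_2 = floor((20 + 17)/4) = 9.
  m_3 = 4*9 - 17 = 19, d_3 = (437 - 19^2)/4 = 76/4 = 19, a_3 = floor((20 + 19)/19) = 2.
  m_4 = 19*2 - 19 = 19, d_4 = (437 - 19^2)/19 = 76/19 = 4, a_4 = floor((20 + 19)/4) = 9.
  m_5 = 4*9 - 19 = 17, d_5 = (437 - 17^2)/4 = 148/4 = 37, a_5 = floor((20 + 17)/37) = 1.
  m_6 = 37*1 - 17 = 20, d_6 = (437 - 20^2)/37 = 37/37 = 1, a_6 = floor((20 + 20)/1) = 40.
  m_7 = 1*40 - 20 = 20, d_7 = (437 - 20^2)/1 = 37/1 = 37: (m_7, d_7) = (m_1, d_1) = (20, 37), so from here the quotients repeat a_1, ..., a_6; the period length is 6.
Hence the expansion of sqrt(437) is a_0 = 20 followed by the repeating block 1, 9, 2, 9, 1, 40 (period 6).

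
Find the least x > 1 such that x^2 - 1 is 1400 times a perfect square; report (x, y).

(x, y) = (449, 12)

First expand sqrt(1400) as a continued fraction. With x_i = (sqrt(1400) + m_i)/d_i and (m_0, d_0) = (0, 1): a_0 = floor(sqrt(1400)) = 37, since 37^2 = 1369 <= 1400 < 1444 = 38^2.
Iterate m_{i+1} = d_i*a_i - m_i, d_{i+1} = (1400 - m_{i+1}^2)/d_i, a_{i+1} = floor((a_0 + m_{i+1})/d_{i+1}):
  m_1 = 1*37 - 0 = 37, d_1 = (1400 - 37^2)/1 = 31/1 = 31, a_1 = floor((37 + 37)/31) = 2.
  m_2 = 31*2 - 37 = 25, d_2 = (1400 - 25^2)/31 = 775/31 = 25, a_2 = floor((37 + 25)/25) = 2.
  m_3 = 25*2 - 25 = 25, d_3 = (1400 - 25^2)/25 = 775/25 = 31, a_3 = floor((37 + 25)/31) = 2.
  m_4 = 31*2 - 25 = 37, d_4 = (1400 - 37^2)/31 = 31/31 = 1, a_4 = floor((37 + 37)/1) = 74.
  m_5 = 1*74 - 37 = 37, d_5 = (1400 - 37^2)/1 = 31/1 = 31: (m_5, d_5) = (m_1, d_1) = (37, 31), so from here the quotients repeat a_1, ..., a_4; the period length is 4.
So sqrt(1400) = [37; (2, 2, 2, 74)] with period length k = 4.
k is even, so the fundamental solution of x^2 - 1400y^2 = 1 is (p_{k-1}, q_{k-1}) = (p_3, q_3); compute convergents through index 3.
Convergents (p_i = a_i*p_{i-1} + p_{i-2}, q_i = a_i*q_{i-1} + q_{i-2} with p_{-2}=0, p_{-1}=1, q_{-2}=1, q_{-1}=0):
  i=0: a_0=37, p_0 = 37*1 + 0 = 37, q_0 = 37*0 + 1 = 1.
  i=1: a_1=2, p_1 = 2*37 + 1 = 75, q_1 = 2*1 + 0 = 2.
  i=2: a_2=2, p_2 = 2*75 + 37 = 187, q_2 = 2*2 + 1 = 5.
  i=3: a_3=2, p_3 = 2*187 + 75 = 449, q_3 = 2*5 + 2 = 12.
Check: 449^2 - 1400*12^2 = 201601 - 201600 = 1, so (x, y) = (449, 12) solves the equation, and by the theorem it is the least positive solution.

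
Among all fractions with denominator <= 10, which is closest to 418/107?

Expand x = 418/107 as a continued fraction with the Euclidean algorithm:
  418 = 3*107 + 97, so a_0 = 3.
  107 = 1*97 + 10, so a_1 = 1.
  97 = 9*10 + 7, so a_2 = 9.
  10 = 1*7 + 3, so a_3 = 1.
  7 = 2*3 + 1, so a_4 = 2.
  3 = 3*1 + 0, so a_5 = 3.
so x = [3; 1, 9, 1, 2, 3].
Convergents (p_i = a_i*p_{i-1} + p_{i-2}, q_i = a_i*q_{i-1} + q_{i-2} with p_{-2}=0, p_{-1}=1, q_{-2}=1, q_{-1}=0), until the denominator exceeds 10:
  i=0: a_0=3, p_0 = 3*1 + 0 = 3, q_0 = 3*0 + 1 = 1.
  i=1: a_1=1, p_1 = 1*3 + 1 = 4, q_1 = 1*1 + 0 = 1.
  i=2: a_2=9, p_2 = 9*4 + 3 = 39, q_2 = 9*1 + 1 = 10.
  i=3: a_3=1, p_3 = 1*39 + 4 = 43, q_3 = 1*10 + 1 = 11.
q_3 = 11 > 10, so the last convergent with denominator <= 10 is p_2/q_2 = 39/10.
The closest fraction with denominator <= 10 is either p_2/q_2 or the intermediate fraction (k*p_2 + p_1)/(k*q_2 + q_1) with the largest k >= 1 whose denominator stays <= 10; these approach x as k grows, and every other convergent or intermediate fraction in range is farther away.
Largest k: floor((10 - q_1)/q_2) = floor((10 - 1)/10) = 0.
Since k = 0, no intermediate fraction beyond p_2/q_2 has denominator <= 10, so the convergent 39/10 is the closest (its error is |418*10 - 39*107|/(107*10) = 7/1070).

39/10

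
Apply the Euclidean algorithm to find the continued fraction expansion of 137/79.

[1; 1, 2, 1, 3, 5]

Run the Euclidean algorithm on 137 and 79; the successive quotients are the partial quotients a_0, a_1, ... (each step inverts the fractional part left over by the previous one):
  137 = 1*79 + 58, so a_0 = 1.
  79 = 1*58 + 21, so a_1 = 1.
  58 = 2*21 + 16, so a_2 = 2.
  21 = 1*16 + 5, so a_3 = 1.
  16 = 3*5 + 1, so a_4 = 3.
  5 = 5*1 + 0, so a_5 = 5.
The remainder reaches 0 after 6 divisions, so the expansion has 6 partial quotients, read off in order.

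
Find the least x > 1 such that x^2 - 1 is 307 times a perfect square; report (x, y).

(x, y) = (88529282, 5052633)

First expand sqrt(307) as a continued fraction. With x_i = (sqrt(307) + m_i)/d_i and (m_0, d_0) = (0, 1): a_0 = floor(sqrt(307)) = 17, since 17^2 = 289 <= 307 < 324 = 18^2.
Iterate m_{i+1} = d_i*a_i - m_i, d_{i+1} = (307 - m_{i+1}^2)/d_i, a_{i+1} = floor((a_0 + m_{i+1})/d_{i+1}):
  m_1 = 1*17 - 0 = 17, d_1 = (307 - 17^2)/1 = 18/1 = 18, a_1 = floor((17 + 17)/18) = 1.
  m_2 = 18*1 - 17 = 1, d_2 = (307 - 1^2)/18 = 306/18 = 17, a_2 = floor((17 + 1)/17) = 1.
  m_3 = 17*1 - 1 = 16, d_3 = (307 - 16^2)/17 = 51/17 = 3, a_3 = floor((17 + 16)/3) = 11.
  m_4 = 3*11 - 16 = 17, d_4 = (307 - 17^2)/3 = 18/3 = 6, a_4 = floor((17 + 17)/6) = 5.
  m_5 = 6*5 - 17 = 13, d_5 = (307 - 13^2)/6 = 138/6 = 23, a_5 = floor((17 + 13)/23) = 1.
  m_6 = 23*1 - 13 = 10, d_6 = (307 - 10^2)/23 = 207/23 = 9, a_6 = floor((17 + 10)/9) = 3.
  m_7 = 9*3 - 10 = 17, d_7 = (307 - 17^2)/9 = 18/9 = 2, a_7 = floor((17 + 17)/2) = 17.
  m_8 = 2*17 - 17 = 17, d_8 = (307 - 17^2)/2 = 18/2 = 9, a_8 = floor((17 + 17)/9) = 3.
  m_9 = 9*3 - 17 = 10, d_9 = (307 - 10^2)/9 = 207/9 = 23, a_9 = floor((17 + 10)/23) = 1.
  m_10 = 23*1 - 10 = 13, d_10 = (307 - 13^2)/23 = 138/23 = 6, a_10 = floor((17 + 13)/6) = 5.
  m_11 = 6*5 - 13 = 17, d_11 = (307 - 17^2)/6 = 18/6 = 3, a_11 = floor((17 + 17)/3) = 11.
  m_12 = 3*11 - 17 = 16, d_12 = (307 - 16^2)/3 = 51/3 = 17, a_12 = floor((17 + 16)/17) = 1.
  m_13 = 17*1 - 16 = 1, d_13 = (307 - 1^2)/17 = 306/17 = 18, a_13 = floor((17 + 1)/18) = 1.
  m_14 = 18*1 - 1 = 17, d_14 = (307 - 17^2)/18 = 18/18 = 1, a_14 = floor((17 + 17)/1) = 34.
  m_15 = 1*34 - 17 = 17, d_15 = (307 - 17^2)/1 = 18/1 = 18: (m_15, d_15) = (m_1, d_1) = (17, 18), so from here the quotients repeat a_1, ..., a_14; the period length is 14.
So sqrt(307) = [17; (1, 1, 11, 5, 1, 3, 17, 3, 1, 5, 11, 1, 1, 34)] with period length k = 14.
k is even, so the fundamental solution of x^2 - 307y^2 = 1 is (p_{k-1}, q_{k-1}) = (p_13, q_13); compute convergents through index 13.
Convergents (p_i = a_i*p_{i-1} + p_{i-2}, q_i = a_i*q_{i-1} + q_{i-2} with p_{-2}=0, p_{-1}=1, q_{-2}=1, q_{-1}=0):
  i=0: a_0=17, p_0 = 17*1 + 0 = 17, q_0 = 17*0 + 1 = 1.
  i=1: a_1=1, p_1 = 1*17 + 1 = 18, q_1 = 1*1 + 0 = 1.
  i=2: a_2=1, p_2 = 1*18 + 17 = 35, q_2 = 1*1 + 1 = 2.
  i=3: a_3=11, p_3 = 11*35 + 18 = 403, q_3 = 11*2 + 1 = 23.
  i=4: a_4=5, p_4 = 5*403 + 35 = 2050, q_4 = 5*23 + 2 = 117.
  i=5: a_5=1, p_5 = 1*2050 + 403 = 2453, q_5 = 1*117 + 23 = 140.
  i=6: a_6=3, p_6 = 3*2453 + 2050 = 9409, q_6 = 3*140 + 117 = 537.
  i=7: a_7=17, p_7 = 17*9409 + 2453 = 162406, q_7 = 17*537 + 140 = 9269.
  i=8: a_8=3, p_8 = 3*162406 + 9409 = 496627, q_8 = 3*9269 + 537 = 28344.
  i=9: a_9=1, p_9 = 1*496627 + 162406 = 659033, q_9 = 1*28344 + 9269 = 37613.
  i=10: a_10=5, p_10 = 5*659033 + 496627 = 3791792, q_10 = 5*37613 + 28344 = 216409.
  i=11: a_11=11, p_11 = 11*3791792 + 659033 = 42368745, q_11 = 11*216409 + 37613 = 2418112.
  i=12: a_12=1, p_12 = 1*42368745 + 3791792 = 46160537, q_12 = 1*2418112 + 216409 = 2634521.
  i=13: a_13=1, p_13 = 1*46160537 + 42368745 = 88529282, q_13 = 1*2634521 + 2418112 = 5052633.
Check: 88529282^2 - 307*5052633^2 = 7837433771435524 - 7837433771435523 = 1, so (x, y) = (88529282, 5052633) solves the equation, and by the theorem it is the least positive solution.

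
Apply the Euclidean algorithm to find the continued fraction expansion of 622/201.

[3; 10, 1, 1, 2, 1, 2]

Run the Euclidean algorithm on 622 and 201; the successive quotients are the partial quotients a_0, a_1, ... (each step inverts the fractional part left over by the previous one):
  622 = 3*201 + 19, so a_0 = 3.
  201 = 10*19 + 11, so a_1 = 10.
  19 = 1*11 + 8, so a_2 = 1.
  11 = 1*8 + 3, so a_3 = 1.
  8 = 2*3 + 2, so a_4 = 2.
  3 = 1*2 + 1, so a_5 = 1.
  2 = 2*1 + 0, so a_6 = 2.
The remainder reaches 0 after 7 divisions, so the expansion has 7 partial quotients, read off in order.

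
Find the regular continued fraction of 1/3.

Run the Euclidean algorithm on 1 and 3; the successive quotients are the partial quotients a_0, a_1, ... (each step inverts the fractional part left over by the previous one):
  1 = 0*3 + 1, so a_0 = 0.
  3 = 3*1 + 0, so a_1 = 3.
The remainder reaches 0 after 2 divisions, so the expansion has 2 partial quotients, read off in order.

[0; 3]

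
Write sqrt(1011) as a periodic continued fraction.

Write x_i = (sqrt(1011) + m_i)/d_i with (m_0, d_0) = (0, 1). a_0 = floor(sqrt(1011)) = 31, since 31^2 = 961 <= 1011 < 1024 = 32^2.
Iterate m_{i+1} = d_i*a_i - m_i, d_{i+1} = (1011 - m_{i+1}^2)/d_i, a_{i+1} = floor((a_0 + m_{i+1})/d_{i+1}):
  m_1 = 1*31 - 0 = 31, d_1 = (1011 - 31^2)/1 = 50/1 = 50, a_1 = floor((31 + 31)/50) = 1.
  m_2 = 50*1 - 31 = 19, d_2 = (1011 - 19^2)/50 = 650/50 = 13, a_2 = floor((31 + 19)/13) = 3.
  m_3 = 13*3 - 19 = 20, d_3 = (1011 - 20^2)/13 = 611/13 = 47, a_3 = floor((31 + 20)/47) = 1.
  m_4 = 47*1 - 20 = 27, d_4 = (1011 - 27^2)/47 = 282/47 = 6, a_4 = floor((31 + 27)/6) = 9.
  m_5 = 6*9 - 27 = 27, d_5 = (1011 - 27^2)/6 = 282/6 = 47, a_5 = floor((31 + 27)/47) = 1.
  m_6 = 47*1 - 27 = 20, d_6 = (1011 - 20^2)/47 = 611/47 = 13, a_6 = floor((31 + 20)/13) = 3.
  m_7 = 13*3 - 20 = 19, d_7 = (1011 - 19^2)/13 = 650/13 = 50, a_7 = floor((31 + 19)/50) = 1.
  m_8 = 50*1 - 19 = 31, d_8 = (1011 - 31^2)/50 = 50/50 = 1, a_8 = floor((31 + 31)/1) = 62.
  m_9 = 1*62 - 31 = 31, d_9 = (1011 - 31^2)/1 = 50/1 = 50: (m_9, d_9) = (m_1, d_1) = (31, 50), so from here the quotients repeat a_1, ..., a_8; the period length is 8.
Hence the expansion of sqrt(1011) is a_0 = 31 followed by the repeating block 1, 3, 1, 9, 1, 3, 1, 62 (period 8).

[31; (1, 3, 1, 9, 1, 3, 1, 62)]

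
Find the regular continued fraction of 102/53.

Run the Euclidean algorithm on 102 and 53; the successive quotients are the partial quotients a_0, a_1, ... (each step inverts the fractional part left over by the previous one):
  102 = 1*53 + 49, so a_0 = 1.
  53 = 1*49 + 4, so a_1 = 1.
  49 = 12*4 + 1, so a_2 = 12.
  4 = 4*1 + 0, so a_3 = 4.
The remainder reaches 0 after 4 divisions, so the expansion has 4 partial quotients, read off in order.

[1; 1, 12, 4]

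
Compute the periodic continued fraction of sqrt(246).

Write x_i = (sqrt(246) + m_i)/d_i with (m_0, d_0) = (0, 1). a_0 = floor(sqrt(246)) = 15, since 15^2 = 225 <= 246 < 256 = 16^2.
Iterate m_{i+1} = d_i*a_i - m_i, d_{i+1} = (246 - m_{i+1}^2)/d_i, a_{i+1} = floor((a_0 + m_{i+1})/d_{i+1}):
  m_1 = 1*15 - 0 = 15, d_1 = (246 - 15^2)/1 = 21/1 = 21, a_1 = floor((15 + 15)/21) = 1.
  m_2 = 21*1 - 15 = 6, d_2 = (246 - 6^2)/21 = 210/21 = 10, a_2 = floor((15 + 6)/10) = 2.
  m_3 = 10*2 - 6 = 14, d_3 = (246 - 14^2)/10 = 50/10 = 5, a_3 = floor((15 + 14)/5) = 5.
  m_4 = 5*5 - 14 = 11, d_4 = (246 - 11^2)/5 = 125/5 = 25, a_4 = floor((15 + 11)/25) = 1.
  m_5 = 25*1 - 11 = 14, d_5 = (246 - 14^2)/25 = 50/25 = 2, a_5 = floor((15 + 14)/2) = 14.
  m_6 = 2*14 - 14 = 14, d_6 = (246 - 14^2)/2 = 50/2 = 25, a_6 = floor((15 + 14)/25) = 1.
  m_7 = 25*1 - 14 = 11, d_7 = (246 - 11^2)/25 = 125/25 = 5, a_7 = floor((15 + 11)/5) = 5.
  m_8 = 5*5 - 11 = 14, d_8 = (246 - 14^2)/5 = 50/5 = 10, a_8 = floor((15 + 14)/10) = 2.
  m_9 = 10*2 - 14 = 6, d_9 = (246 - 6^2)/10 = 210/10 = 21, a_9 = floor((15 + 6)/21) = 1.
  m_10 = 21*1 - 6 = 15, d_10 = (246 - 15^2)/21 = 21/21 = 1, a_10 = floor((15 + 15)/1) = 30.
  m_11 = 1*30 - 15 = 15, d_11 = (246 - 15^2)/1 = 21/1 = 21: (m_11, d_11) = (m_1, d_1) = (15, 21), so from here the quotients repeat a_1, ..., a_10; the period length is 10.
Hence the expansion of sqrt(246) is a_0 = 15 followed by the repeating block 1, 2, 5, 1, 14, 1, 5, 2, 1, 30 (period 10).

[15; (1, 2, 5, 1, 14, 1, 5, 2, 1, 30)]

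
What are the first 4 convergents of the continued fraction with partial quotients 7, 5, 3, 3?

7/1, 36/5, 115/16, 381/53

Using the convergent recurrence p_i = a_i*p_{i-1} + p_{i-2}, q_i = a_i*q_{i-1} + q_{i-2} with p_{-2}=0, p_{-1}=1, q_{-2}=1, q_{-1}=0:
  i=0: a_0=7, p_0 = 7*1 + 0 = 7, q_0 = 7*0 + 1 = 1.
  i=1: a_1=5, p_1 = 5*7 + 1 = 36, q_1 = 5*1 + 0 = 5.
  i=2: a_2=3, p_2 = 3*36 + 7 = 115, q_2 = 3*5 + 1 = 16.
  i=3: a_3=3, p_3 = 3*115 + 36 = 381, q_3 = 3*16 + 5 = 53.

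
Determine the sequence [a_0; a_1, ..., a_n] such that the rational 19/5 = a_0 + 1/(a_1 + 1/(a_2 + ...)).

Run the Euclidean algorithm on 19 and 5; the successive quotients are the partial quotients a_0, a_1, ... (each step inverts the fractional part left over by the previous one):
  19 = 3*5 + 4, so a_0 = 3.
  5 = 1*4 + 1, so a_1 = 1.
  4 = 4*1 + 0, so a_2 = 4.
The remainder reaches 0 after 3 divisions, so the expansion has 3 partial quotients, read off in order.

[3; 1, 4]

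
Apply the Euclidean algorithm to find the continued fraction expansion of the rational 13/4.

Run the Euclidean algorithm on 13 and 4; the successive quotients are the partial quotients a_0, a_1, ... (each step inverts the fractional part left over by the previous one):
  13 = 3*4 + 1, so a_0 = 3.
  4 = 4*1 + 0, so a_1 = 4.
The remainder reaches 0 after 2 divisions, so the expansion has 2 partial quotients, read off in order.

[3; 4]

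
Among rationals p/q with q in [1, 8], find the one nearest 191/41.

Expand x = 191/41 as a continued fraction with the Euclidean algorithm:
  191 = 4*41 + 27, so a_0 = 4.
  41 = 1*27 + 14, so a_1 = 1.
  27 = 1*14 + 13, so a_2 = 1.
  14 = 1*13 + 1, so a_3 = 1.
  13 = 13*1 + 0, so a_4 = 13.
so x = [4; 1, 1, 1, 13].
Convergents (p_i = a_i*p_{i-1} + p_{i-2}, q_i = a_i*q_{i-1} + q_{i-2} with p_{-2}=0, p_{-1}=1, q_{-2}=1, q_{-1}=0), until the denominator exceeds 8:
  i=0: a_0=4, p_0 = 4*1 + 0 = 4, q_0 = 4*0 + 1 = 1.
  i=1: a_1=1, p_1 = 1*4 + 1 = 5, q_1 = 1*1 + 0 = 1.
  i=2: a_2=1, p_2 = 1*5 + 4 = 9, q_2 = 1*1 + 1 = 2.
  i=3: a_3=1, p_3 = 1*9 + 5 = 14, q_3 = 1*2 + 1 = 3.
  i=4: a_4=13, p_4 = 13*14 + 9 = 191, q_4 = 13*3 + 2 = 41.
q_4 = 41 > 8, so the last convergent with denominator <= 8 is p_3/q_3 = 14/3.
The closest fraction with denominator <= 8 is either p_3/q_3 or the intermediate fraction (k*p_3 + p_2)/(k*q_3 + q_2) with the largest k >= 1 whose denominator stays <= 8; these approach x as k grows, and every other convergent or intermediate fraction in range is farther away.
Largest k: floor((8 - q_2)/q_3) = floor((8 - 2)/3) = 2.
That gives (2*14 + 9)/(2*3 + 2) = 37/8.
Compare the errors: |x - 14/3| = |191*3 - 14*41|/(41*3) = 1/123, and |x - 37/8| = |191*8 - 37*41|/(41*8) = 11/328.
Cross-multiplying, 1*328 = 328 < 1353 = 11*123, so 1/123 is smaller: the convergent 14/3 is closer to x than 37/8.

14/3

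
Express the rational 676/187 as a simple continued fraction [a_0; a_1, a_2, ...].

[3; 1, 1, 1, 1, 2, 14]

Run the Euclidean algorithm on 676 and 187; the successive quotients are the partial quotients a_0, a_1, ... (each step inverts the fractional part left over by the previous one):
  676 = 3*187 + 115, so a_0 = 3.
  187 = 1*115 + 72, so a_1 = 1.
  115 = 1*72 + 43, so a_2 = 1.
  72 = 1*43 + 29, so a_3 = 1.
  43 = 1*29 + 14, so a_4 = 1.
  29 = 2*14 + 1, so a_5 = 2.
  14 = 14*1 + 0, so a_6 = 14.
The remainder reaches 0 after 7 divisions, so the expansion has 7 partial quotients, read off in order.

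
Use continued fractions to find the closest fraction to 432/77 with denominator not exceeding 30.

101/18

Expand x = 432/77 as a continued fraction with the Euclidean algorithm:
  432 = 5*77 + 47, so a_0 = 5.
  77 = 1*47 + 30, so a_1 = 1.
  47 = 1*30 + 17, so a_2 = 1.
  30 = 1*17 + 13, so a_3 = 1.
  17 = 1*13 + 4, so a_4 = 1.
  13 = 3*4 + 1, so a_5 = 3.
  4 = 4*1 + 0, so a_6 = 4.
so x = [5; 1, 1, 1, 1, 3, 4].
Convergents (p_i = a_i*p_{i-1} + p_{i-2}, q_i = a_i*q_{i-1} + q_{i-2} with p_{-2}=0, p_{-1}=1, q_{-2}=1, q_{-1}=0), until the denominator exceeds 30:
  i=0: a_0=5, p_0 = 5*1 + 0 = 5, q_0 = 5*0 + 1 = 1.
  i=1: a_1=1, p_1 = 1*5 + 1 = 6, q_1 = 1*1 + 0 = 1.
  i=2: a_2=1, p_2 = 1*6 + 5 = 11, q_2 = 1*1 + 1 = 2.
  i=3: a_3=1, p_3 = 1*11 + 6 = 17, q_3 = 1*2 + 1 = 3.
  i=4: a_4=1, p_4 = 1*17 + 11 = 28, q_4 = 1*3 + 2 = 5.
  i=5: a_5=3, p_5 = 3*28 + 17 = 101, q_5 = 3*5 + 3 = 18.
  i=6: a_6=4, p_6 = 4*101 + 28 = 432, q_6 = 4*18 + 5 = 77.
q_6 = 77 > 30, so the last convergent with denominator <= 30 is p_5/q_5 = 101/18.
The closest fraction with denominator <= 30 is either p_5/q_5 or the intermediate fraction (k*p_5 + p_4)/(k*q_5 + q_4) with the largest k >= 1 whose denominator stays <= 30; these approach x as k grows, and every other convergent or intermediate fraction in range is farther away.
Largest k: floor((30 - q_4)/q_5) = floor((30 - 5)/18) = 1.
That gives (1*101 + 28)/(1*18 + 5) = 129/23.
Compare the errors: |x - 101/18| = |432*18 - 101*77|/(77*18) = 1/1386, and |x - 129/23| = |432*23 - 129*77|/(77*23) = 3/1771.
Cross-multiplying, 1*1771 = 1771 < 4158 = 3*1386, so 1/1386 is smaller: the convergent 101/18 is closer to x than 129/23.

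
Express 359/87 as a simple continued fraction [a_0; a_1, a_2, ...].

Run the Euclidean algorithm on 359 and 87; the successive quotients are the partial quotients a_0, a_1, ... (each step inverts the fractional part left over by the previous one):
  359 = 4*87 + 11, so a_0 = 4.
  87 = 7*11 + 10, so a_1 = 7.
  11 = 1*10 + 1, so a_2 = 1.
  10 = 10*1 + 0, so a_3 = 10.
The remainder reaches 0 after 4 divisions, so the expansion has 4 partial quotients, read off in order.

[4; 7, 1, 10]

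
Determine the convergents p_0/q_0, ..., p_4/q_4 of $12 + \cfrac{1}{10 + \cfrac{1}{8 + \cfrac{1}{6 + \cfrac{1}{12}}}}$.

12/1, 121/10, 980/81, 6001/496, 72992/6033

Using the convergent recurrence p_i = a_i*p_{i-1} + p_{i-2}, q_i = a_i*q_{i-1} + q_{i-2} with p_{-2}=0, p_{-1}=1, q_{-2}=1, q_{-1}=0:
  i=0: a_0=12, p_0 = 12*1 + 0 = 12, q_0 = 12*0 + 1 = 1.
  i=1: a_1=10, p_1 = 10*12 + 1 = 121, q_1 = 10*1 + 0 = 10.
  i=2: a_2=8, p_2 = 8*121 + 12 = 980, q_2 = 8*10 + 1 = 81.
  i=3: a_3=6, p_3 = 6*980 + 121 = 6001, q_3 = 6*81 + 10 = 496.
  i=4: a_4=12, p_4 = 12*6001 + 980 = 72992, q_4 = 12*496 + 81 = 6033.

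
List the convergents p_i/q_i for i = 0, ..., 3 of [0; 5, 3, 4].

Using the convergent recurrence p_i = a_i*p_{i-1} + p_{i-2}, q_i = a_i*q_{i-1} + q_{i-2} with p_{-2}=0, p_{-1}=1, q_{-2}=1, q_{-1}=0:
  i=0: a_0=0, p_0 = 0*1 + 0 = 0, q_0 = 0*0 + 1 = 1.
  i=1: a_1=5, p_1 = 5*0 + 1 = 1, q_1 = 5*1 + 0 = 5.
  i=2: a_2=3, p_2 = 3*1 + 0 = 3, q_2 = 3*5 + 1 = 16.
  i=3: a_3=4, p_3 = 4*3 + 1 = 13, q_3 = 4*16 + 5 = 69.

0/1, 1/5, 3/16, 13/69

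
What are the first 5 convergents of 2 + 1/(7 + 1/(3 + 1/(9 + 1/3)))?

Using the convergent recurrence p_i = a_i*p_{i-1} + p_{i-2}, q_i = a_i*q_{i-1} + q_{i-2} with p_{-2}=0, p_{-1}=1, q_{-2}=1, q_{-1}=0:
  i=0: a_0=2, p_0 = 2*1 + 0 = 2, q_0 = 2*0 + 1 = 1.
  i=1: a_1=7, p_1 = 7*2 + 1 = 15, q_1 = 7*1 + 0 = 7.
  i=2: a_2=3, p_2 = 3*15 + 2 = 47, q_2 = 3*7 + 1 = 22.
  i=3: a_3=9, p_3 = 9*47 + 15 = 438, q_3 = 9*22 + 7 = 205.
  i=4: a_4=3, p_4 = 3*438 + 47 = 1361, q_4 = 3*205 + 22 = 637.

2/1, 15/7, 47/22, 438/205, 1361/637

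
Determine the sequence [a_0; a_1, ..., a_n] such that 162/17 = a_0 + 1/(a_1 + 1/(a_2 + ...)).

Run the Euclidean algorithm on 162 and 17; the successive quotients are the partial quotients a_0, a_1, ... (each step inverts the fractional part left over by the previous one):
  162 = 9*17 + 9, so a_0 = 9.
  17 = 1*9 + 8, so a_1 = 1.
  9 = 1*8 + 1, so a_2 = 1.
  8 = 8*1 + 0, so a_3 = 8.
The remainder reaches 0 after 4 divisions, so the expansion has 4 partial quotients, read off in order.

[9; 1, 1, 8]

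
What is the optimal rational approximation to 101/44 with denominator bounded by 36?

Expand x = 101/44 as a continued fraction with the Euclidean algorithm:
  101 = 2*44 + 13, so a_0 = 2.
  44 = 3*13 + 5, so a_1 = 3.
  13 = 2*5 + 3, so a_2 = 2.
  5 = 1*3 + 2, so a_3 = 1.
  3 = 1*2 + 1, so a_4 = 1.
  2 = 2*1 + 0, so a_5 = 2.
so x = [2; 3, 2, 1, 1, 2].
Convergents (p_i = a_i*p_{i-1} + p_{i-2}, q_i = a_i*q_{i-1} + q_{i-2} with p_{-2}=0, p_{-1}=1, q_{-2}=1, q_{-1}=0), until the denominator exceeds 36:
  i=0: a_0=2, p_0 = 2*1 + 0 = 2, q_0 = 2*0 + 1 = 1.
  i=1: a_1=3, p_1 = 3*2 + 1 = 7, q_1 = 3*1 + 0 = 3.
  i=2: a_2=2, p_2 = 2*7 + 2 = 16, q_2 = 2*3 + 1 = 7.
  i=3: a_3=1, p_3 = 1*16 + 7 = 23, q_3 = 1*7 + 3 = 10.
  i=4: a_4=1, p_4 = 1*23 + 16 = 39, q_4 = 1*10 + 7 = 17.
  i=5: a_5=2, p_5 = 2*39 + 23 = 101, q_5 = 2*17 + 10 = 44.
q_5 = 44 > 36, so the last convergent with denominator <= 36 is p_4/q_4 = 39/17.
The closest fraction with denominator <= 36 is either p_4/q_4 or the intermediate fraction (k*p_4 + p_3)/(k*q_4 + q_3) with the largest k >= 1 whose denominator stays <= 36; these approach x as k grows, and every other convergent or intermediate fraction in range is farther away.
Largest k: floor((36 - q_3)/q_4) = floor((36 - 10)/17) = 1.
That gives (1*39 + 23)/(1*17 + 10) = 62/27.
Compare the errors: |x - 39/17| = |101*17 - 39*44|/(44*17) = 1/748, and |x - 62/27| = |101*27 - 62*44|/(44*27) = 1/1188.
Cross-multiplying, 1*748 = 748 < 1188 = 1*1188, so 1/1188 is smaller: the intermediate fraction 62/27 is closer to x than 39/17.

62/27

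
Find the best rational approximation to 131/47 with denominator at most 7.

14/5

Expand x = 131/47 as a continued fraction with the Euclidean algorithm:
  131 = 2*47 + 37, so a_0 = 2.
  47 = 1*37 + 10, so a_1 = 1.
  37 = 3*10 + 7, so a_2 = 3.
  10 = 1*7 + 3, so a_3 = 1.
  7 = 2*3 + 1, so a_4 = 2.
  3 = 3*1 + 0, so a_5 = 3.
so x = [2; 1, 3, 1, 2, 3].
Convergents (p_i = a_i*p_{i-1} + p_{i-2}, q_i = a_i*q_{i-1} + q_{i-2} with p_{-2}=0, p_{-1}=1, q_{-2}=1, q_{-1}=0), until the denominator exceeds 7:
  i=0: a_0=2, p_0 = 2*1 + 0 = 2, q_0 = 2*0 + 1 = 1.
  i=1: a_1=1, p_1 = 1*2 + 1 = 3, q_1 = 1*1 + 0 = 1.
  i=2: a_2=3, p_2 = 3*3 + 2 = 11, q_2 = 3*1 + 1 = 4.
  i=3: a_3=1, p_3 = 1*11 + 3 = 14, q_3 = 1*4 + 1 = 5.
  i=4: a_4=2, p_4 = 2*14 + 11 = 39, q_4 = 2*5 + 4 = 14.
q_4 = 14 > 7, so the last convergent with denominator <= 7 is p_3/q_3 = 14/5.
The closest fraction with denominator <= 7 is either p_3/q_3 or the intermediate fraction (k*p_3 + p_2)/(k*q_3 + q_2) with the largest k >= 1 whose denominator stays <= 7; these approach x as k grows, and every other convergent or intermediate fraction in range is farther away.
Largest k: floor((7 - q_2)/q_3) = floor((7 - 4)/5) = 0.
Since k = 0, no intermediate fraction beyond p_3/q_3 has denominator <= 7, so the convergent 14/5 is the closest (its error is |131*5 - 14*47|/(47*5) = 3/235).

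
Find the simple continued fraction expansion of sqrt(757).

Write x_i = (sqrt(757) + m_i)/d_i with (m_0, d_0) = (0, 1). a_0 = floor(sqrt(757)) = 27, since 27^2 = 729 <= 757 < 784 = 28^2.
Iterate m_{i+1} = d_i*a_i - m_i, d_{i+1} = (757 - m_{i+1}^2)/d_i, a_{i+1} = floor((a_0 + m_{i+1})/d_{i+1}):
  m_1 = 1*27 - 0 = 27, d_1 = (757 - 27^2)/1 = 28/1 = 28, a_1 = floor((27 + 27)/28) = 1.
  m_2 = 28*1 - 27 = 1, d_2 = (757 - 1^2)/28 = 756/28 = 27, a_2 = floor((27 + 1)/27) = 1.
  m_3 = 27*1 - 1 = 26, d_3 = (757 - 26^2)/27 = 81/27 = 3, a_3 = floor((27 + 26)/3) = 17.
  m_4 = 3*17 - 26 = 25, d_4 = (757 - 25^2)/3 = 132/3 = 44, a_4 = floor((27 + 25)/44) = 1.
  m_5 = 44*1 - 25 = 19, d_5 = (757 - 19^2)/44 = 396/44 = 9, a_5 = floor((27 + 19)/9) = 5.
  m_6 = 9*5 - 19 = 26, d_6 = (757 - 26^2)/9 = 81/9 = 9, a_6 = floor((27 + 26)/9) = 5.
  m_7 = 9*5 - 26 = 19, d_7 = (757 - 19^2)/9 = 396/9 = 44, a_7 = floor((27 + 19)/44) = 1.
  m_8 = 44*1 - 19 = 25, d_8 = (757 - 25^2)/44 = 132/44 = 3, a_8 = floor((27 + 25)/3) = 17.
  m_9 = 3*17 - 25 = 26, d_9 = (757 - 26^2)/3 = 81/3 = 27, a_9 = floor((27 + 26)/27) = 1.
  m_10 = 27*1 - 26 = 1, d_10 = (757 - 1^2)/27 = 756/27 = 28, a_10 = floor((27 + 1)/28) = 1.
  m_11 = 28*1 - 1 = 27, d_11 = (757 - 27^2)/28 = 28/28 = 1, a_11 = floor((27 + 27)/1) = 54.
  m_12 = 1*54 - 27 = 27, d_12 = (757 - 27^2)/1 = 28/1 = 28: (m_12, d_12) = (m_1, d_1) = (27, 28), so from here the quotients repeat a_1, ..., a_11; the period length is 11.
Hence the expansion of sqrt(757) is a_0 = 27 followed by the repeating block 1, 1, 17, 1, 5, 5, 1, 17, 1, 1, 54 (period 11).

[27; (1, 1, 17, 1, 5, 5, 1, 17, 1, 1, 54)]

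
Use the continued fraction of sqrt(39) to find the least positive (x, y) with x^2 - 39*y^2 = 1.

First expand sqrt(39) as a continued fraction. With x_i = (sqrt(39) + m_i)/d_i and (m_0, d_0) = (0, 1): a_0 = floor(sqrt(39)) = 6, since 6^2 = 36 <= 39 < 49 = 7^2.
Iterate m_{i+1} = d_i*a_i - m_i, d_{i+1} = (39 - m_{i+1}^2)/d_i, a_{i+1} = floor((a_0 + m_{i+1})/d_{i+1}):
  m_1 = 1*6 - 0 = 6, d_1 = (39 - 6^2)/1 = 3/1 = 3, a_1 = floor((6 + 6)/3) = 4.
  m_2 = 3*4 - 6 = 6, d_2 = (39 - 6^2)/3 = 3/3 = 1, a_2 = floor((6 + 6)/1) = 12.
  m_3 = 1*12 - 6 = 6, d_3 = (39 - 6^2)/1 = 3/1 = 3: (m_3, d_3) = (m_1, d_1) = (6, 3), so from here the quotients repeat a_1, a_2; the period length is 2.
So sqrt(39) = [6; (4, 12)] with period length k = 2.
k is even, so the fundamental solution of x^2 - 39y^2 = 1 is (p_{k-1}, q_{k-1}) = (p_1, q_1); compute convergents through index 1.
Convergents (p_i = a_i*p_{i-1} + p_{i-2}, q_i = a_i*q_{i-1} + q_{i-2} with p_{-2}=0, p_{-1}=1, q_{-2}=1, q_{-1}=0):
  i=0: a_0=6, p_0 = 6*1 + 0 = 6, q_0 = 6*0 + 1 = 1.
  i=1: a_1=4, p_1 = 4*6 + 1 = 25, q_1 = 4*1 + 0 = 4.
Check: 25^2 - 39*4^2 = 625 - 624 = 1, so (x, y) = (25, 4) solves the equation, and by the theorem it is the least positive solution.

(x, y) = (25, 4)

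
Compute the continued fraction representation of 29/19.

Run the Euclidean algorithm on 29 and 19; the successive quotients are the partial quotients a_0, a_1, ... (each step inverts the fractional part left over by the previous one):
  29 = 1*19 + 10, so a_0 = 1.
  19 = 1*10 + 9, so a_1 = 1.
  10 = 1*9 + 1, so a_2 = 1.
  9 = 9*1 + 0, so a_3 = 9.
The remainder reaches 0 after 4 divisions, so the expansion has 4 partial quotients, read off in order.

[1; 1, 1, 9]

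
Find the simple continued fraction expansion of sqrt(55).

Write x_i = (sqrt(55) + m_i)/d_i with (m_0, d_0) = (0, 1). a_0 = floor(sqrt(55)) = 7, since 7^2 = 49 <= 55 < 64 = 8^2.
Iterate m_{i+1} = d_i*a_i - m_i, d_{i+1} = (55 - m_{i+1}^2)/d_i, a_{i+1} = floor((a_0 + m_{i+1})/d_{i+1}):
  m_1 = 1*7 - 0 = 7, d_1 = (55 - 7^2)/1 = 6/1 = 6, a_1 = floor((7 + 7)/6) = 2.
  m_2 = 6*2 - 7 = 5, d_2 = (55 - 5^2)/6 = 30/6 = 5, a_2 = floor((7 + 5)/5) = 2.
  m_3 = 5*2 - 5 = 5, d_3 = (55 - 5^2)/5 = 30/5 = 6, a_3 = floor((7 + 5)/6) = 2.
  m_4 = 6*2 - 5 = 7, d_4 = (55 - 7^2)/6 = 6/6 = 1, a_4 = floor((7 + 7)/1) = 14.
  m_5 = 1*14 - 7 = 7, d_5 = (55 - 7^2)/1 = 6/1 = 6: (m_5, d_5) = (m_1, d_1) = (7, 6), so from here the quotients repeat a_1, ..., a_4; the period length is 4.
Hence the expansion of sqrt(55) is a_0 = 7 followed by the repeating block 2, 2, 2, 14 (period 4).

[7; (2, 2, 2, 14)]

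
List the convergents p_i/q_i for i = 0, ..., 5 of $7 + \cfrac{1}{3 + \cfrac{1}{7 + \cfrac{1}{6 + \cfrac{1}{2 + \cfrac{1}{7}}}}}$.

Using the convergent recurrence p_i = a_i*p_{i-1} + p_{i-2}, q_i = a_i*q_{i-1} + q_{i-2} with p_{-2}=0, p_{-1}=1, q_{-2}=1, q_{-1}=0:
  i=0: a_0=7, p_0 = 7*1 + 0 = 7, q_0 = 7*0 + 1 = 1.
  i=1: a_1=3, p_1 = 3*7 + 1 = 22, q_1 = 3*1 + 0 = 3.
  i=2: a_2=7, p_2 = 7*22 + 7 = 161, q_2 = 7*3 + 1 = 22.
  i=3: a_3=6, p_3 = 6*161 + 22 = 988, q_3 = 6*22 + 3 = 135.
  i=4: a_4=2, p_4 = 2*988 + 161 = 2137, q_4 = 2*135 + 22 = 292.
  i=5: a_5=7, p_5 = 7*2137 + 988 = 15947, q_5 = 7*292 + 135 = 2179.

7/1, 22/3, 161/22, 988/135, 2137/292, 15947/2179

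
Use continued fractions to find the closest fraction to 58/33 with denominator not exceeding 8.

Expand x = 58/33 as a continued fraction with the Euclidean algorithm:
  58 = 1*33 + 25, so a_0 = 1.
  33 = 1*25 + 8, so a_1 = 1.
  25 = 3*8 + 1, so a_2 = 3.
  8 = 8*1 + 0, so a_3 = 8.
so x = [1; 1, 3, 8].
Convergents (p_i = a_i*p_{i-1} + p_{i-2}, q_i = a_i*q_{i-1} + q_{i-2} with p_{-2}=0, p_{-1}=1, q_{-2}=1, q_{-1}=0), until the denominator exceeds 8:
  i=0: a_0=1, p_0 = 1*1 + 0 = 1, q_0 = 1*0 + 1 = 1.
  i=1: a_1=1, p_1 = 1*1 + 1 = 2, q_1 = 1*1 + 0 = 1.
  i=2: a_2=3, p_2 = 3*2 + 1 = 7, q_2 = 3*1 + 1 = 4.
  i=3: a_3=8, p_3 = 8*7 + 2 = 58, q_3 = 8*4 + 1 = 33.
q_3 = 33 > 8, so the last convergent with denominator <= 8 is p_2/q_2 = 7/4.
The closest fraction with denominator <= 8 is either p_2/q_2 or the intermediate fraction (k*p_2 + p_1)/(k*q_2 + q_1) with the largest k >= 1 whose denominator stays <= 8; these approach x as k grows, and every other convergent or intermediate fraction in range is farther away.
Largest k: floor((8 - q_1)/q_2) = floor((8 - 1)/4) = 1.
That gives (1*7 + 2)/(1*4 + 1) = 9/5.
Compare the errors: |x - 7/4| = |58*4 - 7*33|/(33*4) = 1/132, and |x - 9/5| = |58*5 - 9*33|/(33*5) = 7/165.
Cross-multiplying, 1*165 = 165 < 924 = 7*132, so 1/132 is smaller: the convergent 7/4 is closer to x than 9/5.

7/4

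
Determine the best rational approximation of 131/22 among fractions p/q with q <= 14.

83/14

Expand x = 131/22 as a continued fraction with the Euclidean algorithm:
  131 = 5*22 + 21, so a_0 = 5.
  22 = 1*21 + 1, so a_1 = 1.
  21 = 21*1 + 0, so a_2 = 21.
so x = [5; 1, 21].
Convergents (p_i = a_i*p_{i-1} + p_{i-2}, q_i = a_i*q_{i-1} + q_{i-2} with p_{-2}=0, p_{-1}=1, q_{-2}=1, q_{-1}=0), until the denominator exceeds 14:
  i=0: a_0=5, p_0 = 5*1 + 0 = 5, q_0 = 5*0 + 1 = 1.
  i=1: a_1=1, p_1 = 1*5 + 1 = 6, q_1 = 1*1 + 0 = 1.
  i=2: a_2=21, p_2 = 21*6 + 5 = 131, q_2 = 21*1 + 1 = 22.
q_2 = 22 > 14, so the last convergent with denominator <= 14 is p_1/q_1 = 6/1.
The closest fraction with denominator <= 14 is either p_1/q_1 or the intermediate fraction (k*p_1 + p_0)/(k*q_1 + q_0) with the largest k >= 1 whose denominator stays <= 14; these approach x as k grows, and every other convergent or intermediate fraction in range is farther away.
Largest k: floor((14 - q_0)/q_1) = floor((14 - 1)/1) = 13.
That gives (13*6 + 5)/(13*1 + 1) = 83/14.
Compare the errors: |x - 6/1| = |131*1 - 6*22|/(22*1) = 1/22, and |x - 83/14| = |131*14 - 83*22|/(22*14) = 8/308.
Cross-multiplying, 8*22 = 176 < 308 = 1*308, so 8/308 is smaller: the intermediate fraction 83/14 is closer to x than 6/1.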